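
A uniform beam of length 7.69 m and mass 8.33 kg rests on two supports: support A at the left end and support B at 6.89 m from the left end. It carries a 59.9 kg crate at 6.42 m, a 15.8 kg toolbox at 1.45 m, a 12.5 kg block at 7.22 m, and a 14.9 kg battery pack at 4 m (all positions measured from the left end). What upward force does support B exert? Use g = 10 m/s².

R_B ≈ 855 N

Choose support A as the axis so its reaction then has zero moment arm.
Beam weight: 8.33 × 10 = 83.3 N down at 3.845 m → arm 3.845 m, τ = 83.3 × 3.845 = 320.3 N·m clockwise.
Crate: 59.9 × 10 = 599 N down at 6.42 m → arm 6.42 m, τ = 599 × 6.42 = 3846 N·m clockwise.
Toolbox: 15.8 × 10 = 158 N down at 1.45 m → arm 1.45 m, τ = 158 × 1.45 = 229.1 N·m clockwise.
Block: 12.5 × 10 = 125 N down at 7.22 m → arm 7.22 m, τ = 125 × 7.22 = 902.5 N·m clockwise.
Battery pack: 14.9 × 10 = 149 N down at 4 m → arm 4 m, τ = 149 × 4 = 596 N·m clockwise.
Net load moment about support A = 5894 N·m clockwise.
Reaction R at support B is upward at 6.89 m, arm 6.89 m → moment R × 6.89 counterclockwise.
Balancing moments: R × 6.89 = 5894, giving R = 855 N.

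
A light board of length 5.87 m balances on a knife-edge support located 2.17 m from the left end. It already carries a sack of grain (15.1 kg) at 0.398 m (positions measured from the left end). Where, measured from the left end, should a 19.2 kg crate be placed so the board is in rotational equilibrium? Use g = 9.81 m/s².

x ≈ 3.56 m from the left end

Taking torques about the knife-edge support (at 2.17 m from the left end):
Sack of grain: 15.1 × 9.81 = 148.1 N down at 0.398 m → arm 1.772 m, τ = 148.1 × 1.772 = 262.4 N·m counterclockwise.
Net moment of existing loads = 262.4 N·m counterclockwise.
The crate weighs 19.2 × 9.81 = 188.4 N and must supply an equal clockwise moment, so its lever arm about the knife-edge support is 262.4 / 188.4 = 1.39 m.
That puts it at 2.17 + 1.39 = 3.56 m from the left end.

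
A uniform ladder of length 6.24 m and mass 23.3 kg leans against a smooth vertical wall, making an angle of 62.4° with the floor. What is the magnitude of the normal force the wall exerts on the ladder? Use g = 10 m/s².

N_wall ≈ 60.9 N

Sum moments about the foot of the ladder (the floor normal and friction both act there and drop out).
Ladder weight 23.3×10 = 233 N acts at 3.12 m along the ladder; its horizontal arm is 3.12·cos62.4° = 1.445 m → τ = 336.7 N·m clockwise.
Wall normal N acts horizontally at the top; its moment arm is the height L sinθ = 6.24·sin62.4° = 5.53 m, counterclockwise.
For rotational equilibrium, N × 5.53 = 336.7, so N = 60.9 N.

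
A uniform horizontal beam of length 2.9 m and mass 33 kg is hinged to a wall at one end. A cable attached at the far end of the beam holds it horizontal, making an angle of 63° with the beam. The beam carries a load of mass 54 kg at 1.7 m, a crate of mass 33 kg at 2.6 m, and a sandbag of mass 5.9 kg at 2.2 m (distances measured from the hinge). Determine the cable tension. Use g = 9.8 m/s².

Take moments about the hinge.
Beam weight: 33 × 9.8 = 323.4 N down at 1.45 m → arm 1.45 m, τ = 323.4 × 1.45 = 468.9 N·m clockwise.
Load: 54 × 9.8 = 529.2 N down at 1.7 m → arm 1.7 m, τ = 529.2 × 1.7 = 899.6 N·m clockwise.
Crate: 33 × 9.8 = 323.4 N down at 2.6 m → arm 2.6 m, τ = 323.4 × 2.6 = 840.8 N·m clockwise.
Sandbag: 5.9 × 9.8 = 57.82 N down at 2.2 m → arm 2.2 m, τ = 57.82 × 2.2 = 127.2 N·m clockwise.
Total clockwise load moment = 2336 N·m.
The cable tension T acts at 2.9 m; only its component perpendicular to the beam, T sinθ, produces torque. sin 63° = 0.891.
Στ = 0 ⇒ T × 2.9 × 0.891 = 2336 ⇒ T = 2336 / 2.584 = 904 N.

T ≈ 904 N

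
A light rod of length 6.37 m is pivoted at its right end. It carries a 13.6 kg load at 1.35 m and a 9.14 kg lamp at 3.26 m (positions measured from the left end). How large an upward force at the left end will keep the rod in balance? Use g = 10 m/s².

F ≈ 152 N

About the right end:
Load: 13.6 × 10 = 136 N down at 1.35 m → arm 5.02 m, τ = 136 × 5.02 = 682.7 N·m counterclockwise.
Lamp: 9.14 × 10 = 91.4 N down at 3.26 m → arm 3.11 m, τ = 91.4 × 3.11 = 284.3 N·m counterclockwise.
Net moment of the loads = 967 N·m counterclockwise.
The upward force F acts at the left end, arm 6.37 m, giving F × 6.37 clockwise.
Στ = 0 ⇒ F × 6.37 = 967 ⇒ F = 967 / 6.37 = 152 N.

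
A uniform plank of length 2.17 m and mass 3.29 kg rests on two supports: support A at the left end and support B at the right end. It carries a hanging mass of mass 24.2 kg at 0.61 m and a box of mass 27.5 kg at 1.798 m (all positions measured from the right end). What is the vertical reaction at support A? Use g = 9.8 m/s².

About support B:
Beam weight: 3.29 × 9.8 = 32.24 N down at 1.085 m → arm 1.085 m, τ = 32.24 × 1.085 = 34.98 N·m counterclockwise.
Hanging mass: 24.2 × 9.8 = 237.2 N down at 0.61 m → arm 0.61 m, τ = 237.2 × 0.61 = 144.7 N·m counterclockwise.
Box: 27.5 × 9.8 = 269.5 N down at 1.798 m → arm 1.798 m, τ = 269.5 × 1.798 = 484.6 N·m counterclockwise.
Net load moment about support B = 664.3 N·m counterclockwise.
Reaction R at support A is upward at 2.17 m, arm 2.17 m → moment R × 2.17 clockwise.
Setting net torque to zero: R × 2.17 = 664.3 → R = 306 N.

R_A ≈ 306 N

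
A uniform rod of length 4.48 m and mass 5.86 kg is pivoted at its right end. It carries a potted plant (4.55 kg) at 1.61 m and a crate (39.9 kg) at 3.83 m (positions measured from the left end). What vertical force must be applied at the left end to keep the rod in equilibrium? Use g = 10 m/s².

F ≈ 116 N

Choose the right end as the axis so the unknown pivot reaction has zero arm there.
Beam weight: 5.86 × 10 = 58.6 N down at 2.24 m → arm 2.24 m, τ = 58.6 × 2.24 = 131.3 N·m counterclockwise.
Potted plant: 4.55 × 10 = 45.5 N down at 1.61 m → arm 2.87 m, τ = 45.5 × 2.87 = 130.6 N·m counterclockwise.
Crate: 39.9 × 10 = 399 N down at 3.83 m → arm 0.65 m, τ = 399 × 0.65 = 259.4 N·m counterclockwise.
Net moment of the loads = 521.3 N·m counterclockwise.
The upward force F acts at the left end, arm 4.48 m, giving F × 4.48 clockwise.
Setting net torque to zero: F × 4.48 = 521.3 → F = 521.3 / 4.48 = 116 N.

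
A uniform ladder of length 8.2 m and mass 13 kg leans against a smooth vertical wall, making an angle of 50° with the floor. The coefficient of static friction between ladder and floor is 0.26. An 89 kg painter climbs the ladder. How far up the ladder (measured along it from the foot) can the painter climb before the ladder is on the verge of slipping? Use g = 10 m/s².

Sum moments about the foot of the ladder (the floor normal and friction both act there and drop out).
Ladder weight 13×10 = 130 N acts at 4.1 m along the ladder; its horizontal arm is 4.1·cos50° = 2.635 m → τ = 342.5 N·m clockwise.
Painter weight 89×10 = 890 N at distance d → arm d·cos50° → τ = 890·d·0.6428 clockwise.
Wall normal N at the top has arm L sinθ = 6.282 m counterclockwise, so Στ = 0 gives N·6.282 = 342.5 + 572.1·d.
ΣFy = 0 ⇒ N_floor = 1020 N, so the maximum friction is μ_s·N_floor = 0.26×1020 = 265.2 N. ΣFx = 0 ⇒ N_wall = f, so at the slipping point N = 265.2 N.
Substituting: 265.2×6.282 = 342.5 + 572.1·d ⇒ d = (1666 − 342.5) / 572.1 = 2.31 m.

d ≈ 2.31 m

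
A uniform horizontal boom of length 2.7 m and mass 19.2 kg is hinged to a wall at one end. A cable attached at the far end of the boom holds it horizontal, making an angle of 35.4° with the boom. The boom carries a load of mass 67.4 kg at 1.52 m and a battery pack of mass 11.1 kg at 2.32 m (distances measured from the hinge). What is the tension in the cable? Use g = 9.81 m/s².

Sum moments about the hinge (the unknown hinge reaction has zero arm there).
Beam weight: 19.2 × 9.81 = 188.4 N down at 1.35 m → arm 1.35 m, τ = 188.4 × 1.35 = 254.3 N·m clockwise.
Load: 67.4 × 9.81 = 661.2 N down at 1.52 m → arm 1.52 m, τ = 661.2 × 1.52 = 1005 N·m clockwise.
Battery pack: 11.1 × 9.81 = 108.9 N down at 2.32 m → arm 2.32 m, τ = 108.9 × 2.32 = 252.6 N·m clockwise.
Total clockwise load moment = 1512 N·m.
The cable tension T acts at 2.7 m; only its component perpendicular to the boom, T sinθ, produces torque. sin 35.4° = 0.5793.
Στ = 0 ⇒ T × 2.7 × 0.5793 = 1512 ⇒ T = 1512 / 1.564 = 967 N.

T ≈ 967 N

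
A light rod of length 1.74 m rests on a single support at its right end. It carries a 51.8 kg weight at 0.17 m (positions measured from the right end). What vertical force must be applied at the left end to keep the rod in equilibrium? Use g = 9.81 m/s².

Sum moments about the right end (the unknown pivot reaction has zero arm there).
Weight: 51.8 × 9.81 = 508.2 N down at 0.17 m → arm 0.17 m, τ = 508.2 × 0.17 = 86.39 N·m counterclockwise.
Net moment of the loads = 86.39 N·m counterclockwise.
The upward force F acts at the left end, arm 1.74 m, giving F × 1.74 clockwise.
For rotational equilibrium, F × 1.74 = 86.39, so F = 86.39 / 1.74 = 49.6 N.

F ≈ 49.6 N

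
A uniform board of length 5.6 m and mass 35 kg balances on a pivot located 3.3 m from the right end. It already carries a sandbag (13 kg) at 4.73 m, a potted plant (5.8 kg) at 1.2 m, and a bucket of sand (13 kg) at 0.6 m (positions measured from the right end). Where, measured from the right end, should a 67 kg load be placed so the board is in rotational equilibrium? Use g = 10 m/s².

x ≈ 3.99 m from the right end

Taking torques about the pivot (at 3.3 m from the right end):
Beam weight: 35 × 10 = 350 N down at 2.8 m → arm 0.5 m, τ = 350 × 0.5 = 175 N·m clockwise.
Sandbag: 13 × 10 = 130 N down at 4.73 m → arm 1.43 m, τ = 130 × 1.43 = 185.9 N·m counterclockwise.
Potted plant: 5.8 × 10 = 58 N down at 1.2 m → arm 2.1 m, τ = 58 × 2.1 = 121.8 N·m clockwise.
Bucket of sand: 13 × 10 = 130 N down at 0.6 m → arm 2.7 m, τ = 130 × 2.7 = 351 N·m clockwise.
Net moment of existing loads = 461.9 N·m clockwise.
The load weighs 67 × 10 = 670 N and must supply an equal counterclockwise moment, so its lever arm about the pivot is 461.9 / 670 = 0.689 m.
That puts it at 3.3 + 0.689 = 3.99 m from the right end.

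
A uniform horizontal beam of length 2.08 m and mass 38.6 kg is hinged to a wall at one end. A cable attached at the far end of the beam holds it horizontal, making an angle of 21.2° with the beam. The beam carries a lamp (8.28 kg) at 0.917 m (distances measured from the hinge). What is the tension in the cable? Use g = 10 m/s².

Take moments about the hinge.
Beam weight: 38.6 × 10 = 386 N down at 1.04 m → arm 1.04 m, τ = 386 × 1.04 = 401.4 N·m clockwise.
Lamp: 8.28 × 10 = 82.8 N down at 0.917 m → arm 0.917 m, τ = 82.8 × 0.917 = 75.93 N·m clockwise.
Total clockwise load moment = 477.3 N·m.
The cable tension T acts at 2.08 m; only its component perpendicular to the beam, T sinθ, produces torque. sin 21.2° = 0.3616.
Στ = 0 ⇒ T × 2.08 × 0.3616 = 477.3 ⇒ T = 477.3 / 0.7521 = 635 N.

T ≈ 635 N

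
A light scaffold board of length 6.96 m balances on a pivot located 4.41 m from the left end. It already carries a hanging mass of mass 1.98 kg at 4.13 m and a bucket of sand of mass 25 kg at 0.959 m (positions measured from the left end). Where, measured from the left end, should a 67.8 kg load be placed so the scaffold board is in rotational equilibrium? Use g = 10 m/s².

x ≈ 5.69 m from the left end

About the pivot (at 4.41 m from the left end):
Hanging mass: 1.98 × 10 = 19.8 N down at 4.13 m → arm 0.28 m, τ = 19.8 × 0.28 = 5.544 N·m counterclockwise.
Bucket of sand: 25 × 10 = 250 N down at 0.959 m → arm 3.451 m, τ = 250 × 3.451 = 862.8 N·m counterclockwise.
Net moment of existing loads = 868.3 N·m counterclockwise.
The load weighs 67.8 × 10 = 678 N and must supply an equal clockwise moment, so its lever arm about the pivot is 868.3 / 678 = 1.28 m.
That puts it at 4.41 + 1.28 = 5.69 m from the left end.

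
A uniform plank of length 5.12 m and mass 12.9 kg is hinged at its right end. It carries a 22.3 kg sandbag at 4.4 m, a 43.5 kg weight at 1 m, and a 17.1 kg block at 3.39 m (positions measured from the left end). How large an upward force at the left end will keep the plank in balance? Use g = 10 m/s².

Choose the right end as the axis so the unknown pivot reaction has zero arm there.
Beam weight: 12.9 × 10 = 129 N down at 2.56 m → arm 2.56 m, τ = 129 × 2.56 = 330.2 N·m counterclockwise.
Sandbag: 22.3 × 10 = 223 N down at 4.4 m → arm 0.72 m, τ = 223 × 0.72 = 160.6 N·m counterclockwise.
Weight: 43.5 × 10 = 435 N down at 1 m → arm 4.12 m, τ = 435 × 4.12 = 1792 N·m counterclockwise.
Block: 17.1 × 10 = 171 N down at 3.39 m → arm 1.73 m, τ = 171 × 1.73 = 295.8 N·m counterclockwise.
Net moment of the loads = 2579 N·m counterclockwise.
The upward force F acts at the left end, arm 5.12 m, giving F × 5.12 clockwise.
Balancing moments: F × 5.12 = 2579, giving F = 2579 / 5.12 = 504 N.

F ≈ 504 N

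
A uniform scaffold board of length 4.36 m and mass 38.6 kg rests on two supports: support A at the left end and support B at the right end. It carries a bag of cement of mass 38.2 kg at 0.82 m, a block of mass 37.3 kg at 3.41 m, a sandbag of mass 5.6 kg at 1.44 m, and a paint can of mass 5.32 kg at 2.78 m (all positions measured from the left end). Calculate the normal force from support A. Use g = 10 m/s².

R_A ≈ 641 N

Sum moments about support B (its reaction then has zero moment arm).
Beam weight: 38.6 × 10 = 386 N down at 2.18 m → arm 2.18 m, τ = 386 × 2.18 = 841.5 N·m counterclockwise.
Bag of cement: 38.2 × 10 = 382 N down at 0.82 m → arm 3.54 m, τ = 382 × 3.54 = 1352 N·m counterclockwise.
Block: 37.3 × 10 = 373 N down at 3.41 m → arm 0.95 m, τ = 373 × 0.95 = 354.3 N·m counterclockwise.
Sandbag: 5.6 × 10 = 56 N down at 1.44 m → arm 2.92 m, τ = 56 × 2.92 = 163.5 N·m counterclockwise.
Paint can: 5.32 × 10 = 53.2 N down at 2.78 m → arm 1.58 m, τ = 53.2 × 1.58 = 84.06 N·m counterclockwise.
Net load moment about support B = 2795 N·m counterclockwise.
Reaction R at support A is upward at 0 m, arm 4.36 m → moment R × 4.36 clockwise.
Setting net torque to zero: R × 4.36 = 2795 → R = 641 N.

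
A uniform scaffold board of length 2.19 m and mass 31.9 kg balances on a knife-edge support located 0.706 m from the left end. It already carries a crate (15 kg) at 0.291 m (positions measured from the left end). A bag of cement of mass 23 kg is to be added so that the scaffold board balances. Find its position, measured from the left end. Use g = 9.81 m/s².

Sum moments about the knife-edge support (at 0.706 m from the left end) (the support reaction has zero arm there).
Beam weight: 31.9 × 9.81 = 312.9 N down at 1.095 m → arm 0.389 m, τ = 312.9 × 0.389 = 121.7 N·m clockwise.
Crate: 15 × 9.81 = 147.2 N down at 0.291 m → arm 0.415 m, τ = 147.2 × 0.415 = 61.09 N·m counterclockwise.
Net moment of existing loads = 60.61 N·m clockwise.
The bag of cement weighs 23 × 9.81 = 225.6 N and must supply an equal counterclockwise moment, so its lever arm about the knife-edge support is 60.61 / 225.6 = 0.269 m.
That puts it at 0.706 − 0.269 = 0.437 m from the left end.

x ≈ 0.437 m from the left end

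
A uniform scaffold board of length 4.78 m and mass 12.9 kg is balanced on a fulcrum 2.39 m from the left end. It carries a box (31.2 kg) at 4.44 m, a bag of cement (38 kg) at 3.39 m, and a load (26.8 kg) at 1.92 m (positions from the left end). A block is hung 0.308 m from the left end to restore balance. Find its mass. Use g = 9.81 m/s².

m ≈ 42.9 kg

About the fulcrum (at 2.39 m from the left end):
Beam weight: acts at the fulcrum, moment arm 0 → no torque.
Box: 31.2 × 9.81 = 306.1 N down at 4.44 m → arm 2.05 m, τ = 306.1 × 2.05 = 627.5 N·m clockwise.
Bag of cement: 38 × 9.81 = 372.8 N down at 3.39 m → arm 1 m, τ = 372.8 × 1 = 372.8 N·m clockwise.
Load: 26.8 × 9.81 = 262.9 N down at 1.92 m → arm 0.47 m, τ = 262.9 × 0.47 = 123.6 N·m counterclockwise.
Net moment of known loads = 876.7 N·m clockwise.
An unknown mass m at 0.308 m has arm 2.082 m; its moment is m·g·2.082 counterclockwise.
Balancing moments: m × 9.81 × 2.082 = 876.7, giving m = 876.7 / (9.81 × 2.082) = 42.9 kg.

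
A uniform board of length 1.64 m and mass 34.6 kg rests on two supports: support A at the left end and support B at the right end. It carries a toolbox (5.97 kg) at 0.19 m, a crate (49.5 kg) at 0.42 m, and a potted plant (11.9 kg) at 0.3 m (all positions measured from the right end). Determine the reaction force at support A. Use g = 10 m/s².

R_A ≈ 328 N

Sum moments about support B (its reaction then has zero moment arm).
Beam weight: 34.6 × 10 = 346 N down at 0.82 m → arm 0.82 m, τ = 346 × 0.82 = 283.7 N·m counterclockwise.
Toolbox: 5.97 × 10 = 59.7 N down at 0.19 m → arm 0.19 m, τ = 59.7 × 0.19 = 11.34 N·m counterclockwise.
Crate: 49.5 × 10 = 495 N down at 0.42 m → arm 0.42 m, τ = 495 × 0.42 = 207.9 N·m counterclockwise.
Potted plant: 11.9 × 10 = 119 N down at 0.3 m → arm 0.3 m, τ = 119 × 0.3 = 35.7 N·m counterclockwise.
Net load moment about support B = 538.6 N·m counterclockwise.
Reaction R at support A is upward at 1.64 m, arm 1.64 m → moment R × 1.64 clockwise.
Balancing moments: R × 1.64 = 538.6, giving R = 328 N.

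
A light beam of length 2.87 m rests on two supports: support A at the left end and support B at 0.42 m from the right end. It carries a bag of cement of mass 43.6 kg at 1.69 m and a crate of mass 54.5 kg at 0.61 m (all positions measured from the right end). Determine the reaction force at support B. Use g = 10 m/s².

R_B ≈ 713 N

Taking torques about support A:
Bag of cement: 43.6 × 10 = 436 N down at 1.69 m → arm 1.18 m, τ = 436 × 1.18 = 514.5 N·m clockwise.
Crate: 54.5 × 10 = 545 N down at 0.61 m → arm 2.26 m, τ = 545 × 2.26 = 1232 N·m clockwise.
Net load moment about support A = 1746 N·m clockwise.
Reaction R at support B is upward at 0.42 m, arm 2.45 m → moment R × 2.45 counterclockwise.
Balancing moments: R × 2.45 = 1746, giving R = 713 N.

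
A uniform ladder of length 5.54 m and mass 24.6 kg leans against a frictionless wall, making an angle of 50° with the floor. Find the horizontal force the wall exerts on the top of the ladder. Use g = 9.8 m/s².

N_wall ≈ 101 N

About the foot of the ladder:
Ladder weight 24.6×9.8 = 241.1 N acts at 2.77 m along the ladder; its horizontal arm is 2.77·cos50° = 1.781 m → τ = 429.4 N·m clockwise.
Wall normal N acts horizontally at the top; its moment arm is the height L sinθ = 5.54·sin50° = 4.244 m, counterclockwise.
Στ = 0 ⇒ N × 4.244 = 429.4 ⇒ N = 101 N.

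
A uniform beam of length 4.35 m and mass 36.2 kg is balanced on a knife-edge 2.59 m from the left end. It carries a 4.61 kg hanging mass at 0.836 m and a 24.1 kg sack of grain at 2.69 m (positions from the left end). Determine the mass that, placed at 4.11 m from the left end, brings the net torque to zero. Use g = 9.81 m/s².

Take moments about the knife-edge (at 2.59 m from the left end).
Beam weight: 36.2 × 9.81 = 355.1 N down at 2.175 m → arm 0.415 m, τ = 355.1 × 0.415 = 147.4 N·m counterclockwise.
Hanging mass: 4.61 × 9.81 = 45.22 N down at 0.836 m → arm 1.754 m, τ = 45.22 × 1.754 = 79.32 N·m counterclockwise.
Sack of grain: 24.1 × 9.81 = 236.4 N down at 2.69 m → arm 0.1 m, τ = 236.4 × 0.1 = 23.64 N·m clockwise.
Net moment of known loads = 203.1 N·m counterclockwise.
An unknown mass m at 4.11 m has arm 1.52 m; its moment is m·g·1.52 clockwise.
For rotational equilibrium, m × 9.81 × 1.52 = 203.1, so m = 203.1 / (9.81 × 1.52) = 13.6 kg.

m ≈ 13.6 kg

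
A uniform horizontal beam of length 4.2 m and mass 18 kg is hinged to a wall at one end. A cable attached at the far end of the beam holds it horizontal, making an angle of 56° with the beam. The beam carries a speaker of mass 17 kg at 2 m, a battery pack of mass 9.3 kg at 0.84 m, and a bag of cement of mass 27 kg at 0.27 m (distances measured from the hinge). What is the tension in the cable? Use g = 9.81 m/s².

T ≈ 245 N

Choose the hinge as the axis so the unknown hinge reaction has zero arm there.
Beam weight: 18 × 9.81 = 176.6 N down at 2.1 m → arm 2.1 m, τ = 176.6 × 2.1 = 370.9 N·m clockwise.
Speaker: 17 × 9.81 = 166.8 N down at 2 m → arm 2 m, τ = 166.8 × 2 = 333.6 N·m clockwise.
Battery pack: 9.3 × 9.81 = 91.23 N down at 0.84 m → arm 0.84 m, τ = 91.23 × 0.84 = 76.63 N·m clockwise.
Bag of cement: 27 × 9.81 = 264.9 N down at 0.27 m → arm 0.27 m, τ = 264.9 × 0.27 = 71.52 N·m clockwise.
Total clockwise load moment = 852.6 N·m.
The cable tension T acts at 4.2 m; only its component perpendicular to the beam, T sinθ, produces torque. sin 56° = 0.829.
Στ = 0 ⇒ T × 4.2 × 0.829 = 852.6 ⇒ T = 852.6 / 3.482 = 245 N.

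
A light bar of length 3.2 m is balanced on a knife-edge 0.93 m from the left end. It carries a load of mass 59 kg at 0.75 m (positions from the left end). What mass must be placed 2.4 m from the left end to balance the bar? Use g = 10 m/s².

Sum moments about the knife-edge (at 0.93 m from the left end) (the support reaction has zero arm there).
Load: 59 × 10 = 590 N down at 0.75 m → arm 0.18 m, τ = 590 × 0.18 = 106.2 N·m counterclockwise.
Net moment of known loads = 106.2 N·m counterclockwise.
An unknown mass m at 2.4 m has arm 1.47 m; its moment is m·g·1.47 clockwise.
Στ = 0 ⇒ m × 10 × 1.47 = 106.2 ⇒ m = 106.2 / (10 × 1.47) = 7.22 kg.

m ≈ 7.22 kg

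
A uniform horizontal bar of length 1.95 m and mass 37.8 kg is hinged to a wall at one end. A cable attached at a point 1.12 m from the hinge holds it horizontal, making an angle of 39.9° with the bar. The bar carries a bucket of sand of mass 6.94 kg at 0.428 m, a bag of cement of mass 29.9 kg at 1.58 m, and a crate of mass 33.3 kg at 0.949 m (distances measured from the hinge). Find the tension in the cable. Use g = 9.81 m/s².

Taking torques about the hinge:
Beam weight: 37.8 × 9.81 = 370.8 N down at 0.975 m → arm 0.975 m, τ = 370.8 × 0.975 = 361.5 N·m clockwise.
Bucket of sand: 6.94 × 9.81 = 68.08 N down at 0.428 m → arm 0.428 m, τ = 68.08 × 0.428 = 29.14 N·m clockwise.
Bag of cement: 29.9 × 9.81 = 293.3 N down at 1.58 m → arm 1.58 m, τ = 293.3 × 1.58 = 463.4 N·m clockwise.
Crate: 33.3 × 9.81 = 326.7 N down at 0.949 m → arm 0.949 m, τ = 326.7 × 0.949 = 310 N·m clockwise.
Total clockwise load moment = 1164 N·m.
The cable tension T acts at 1.12 m; only its component perpendicular to the bar, T sinθ, produces torque. sin 39.9° = 0.6414.
Στ = 0 ⇒ T × 1.12 × 0.6414 = 1164 ⇒ T = 1164 / 0.7184 = 1620 N.

T ≈ 1620 N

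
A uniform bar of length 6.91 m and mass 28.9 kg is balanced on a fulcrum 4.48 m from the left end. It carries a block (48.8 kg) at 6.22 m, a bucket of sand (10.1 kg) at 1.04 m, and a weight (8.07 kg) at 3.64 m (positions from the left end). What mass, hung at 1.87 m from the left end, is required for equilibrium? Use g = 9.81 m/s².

m ≈ 5.27 kg

Taking torques about the fulcrum (at 4.48 m from the left end):
Beam weight: 28.9 × 9.81 = 283.5 N down at 3.455 m → arm 1.025 m, τ = 283.5 × 1.025 = 290.6 N·m counterclockwise.
Block: 48.8 × 9.81 = 478.7 N down at 6.22 m → arm 1.74 m, τ = 478.7 × 1.74 = 832.9 N·m clockwise.
Bucket of sand: 10.1 × 9.81 = 99.08 N down at 1.04 m → arm 3.44 m, τ = 99.08 × 3.44 = 340.8 N·m counterclockwise.
Weight: 8.07 × 9.81 = 79.17 N down at 3.64 m → arm 0.84 m, τ = 79.17 × 0.84 = 66.5 N·m counterclockwise.
Net moment of known loads = 135 N·m clockwise.
An unknown mass m at 1.87 m has arm 2.61 m; its moment is m·g·2.61 counterclockwise.
For rotational equilibrium, m × 9.81 × 2.61 = 135, so m = 135 / (9.81 × 2.61) = 5.27 kg.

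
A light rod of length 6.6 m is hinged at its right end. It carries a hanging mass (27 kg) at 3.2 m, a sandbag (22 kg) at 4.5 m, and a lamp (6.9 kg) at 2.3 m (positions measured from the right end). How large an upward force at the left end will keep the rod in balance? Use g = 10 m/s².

Taking torques about the right end:
Hanging mass: 27 × 10 = 270 N down at 3.2 m → arm 3.2 m, τ = 270 × 3.2 = 864 N·m counterclockwise.
Sandbag: 22 × 10 = 220 N down at 4.5 m → arm 4.5 m, τ = 220 × 4.5 = 990 N·m counterclockwise.
Lamp: 6.9 × 10 = 69 N down at 2.3 m → arm 2.3 m, τ = 69 × 2.3 = 158.7 N·m counterclockwise.
Net moment of the loads = 2013 N·m counterclockwise.
The upward force F acts at the left end, arm 6.6 m, giving F × 6.6 clockwise.
Στ = 0 ⇒ F × 6.6 = 2013 ⇒ F = 2013 / 6.6 = 305 N.

F ≈ 305 N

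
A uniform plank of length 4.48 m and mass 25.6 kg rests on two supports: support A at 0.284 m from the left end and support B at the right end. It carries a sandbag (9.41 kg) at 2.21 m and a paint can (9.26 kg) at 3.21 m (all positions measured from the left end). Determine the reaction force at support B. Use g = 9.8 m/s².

About support A:
Beam weight: 25.6 × 9.8 = 250.9 N down at 2.24 m → arm 1.956 m, τ = 250.9 × 1.956 = 490.8 N·m clockwise.
Sandbag: 9.41 × 9.8 = 92.22 N down at 2.21 m → arm 1.926 m, τ = 92.22 × 1.926 = 177.6 N·m clockwise.
Paint can: 9.26 × 9.8 = 90.75 N down at 3.21 m → arm 2.926 m, τ = 90.75 × 2.926 = 265.5 N·m clockwise.
Net load moment about support A = 933.9 N·m clockwise.
Reaction R at support B is upward at 4.48 m, arm 4.196 m → moment R × 4.196 counterclockwise.
Στ = 0 ⇒ R × 4.196 = 933.9 ⇒ R = 223 N.

R_B ≈ 223 N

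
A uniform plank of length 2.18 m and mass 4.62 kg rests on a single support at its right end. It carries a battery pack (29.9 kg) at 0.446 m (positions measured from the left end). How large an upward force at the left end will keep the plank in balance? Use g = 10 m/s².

Sum moments about the right end (the unknown pivot reaction has zero arm there).
Beam weight: 4.62 × 10 = 46.2 N down at 1.09 m → arm 1.09 m, τ = 46.2 × 1.09 = 50.36 N·m counterclockwise.
Battery pack: 29.9 × 10 = 299 N down at 0.446 m → arm 1.734 m, τ = 299 × 1.734 = 518.5 N·m counterclockwise.
Net moment of the loads = 568.9 N·m counterclockwise.
The upward force F acts at the left end, arm 2.18 m, giving F × 2.18 clockwise.
For rotational equilibrium, F × 2.18 = 568.9, so F = 568.9 / 2.18 = 261 N.

F ≈ 261 N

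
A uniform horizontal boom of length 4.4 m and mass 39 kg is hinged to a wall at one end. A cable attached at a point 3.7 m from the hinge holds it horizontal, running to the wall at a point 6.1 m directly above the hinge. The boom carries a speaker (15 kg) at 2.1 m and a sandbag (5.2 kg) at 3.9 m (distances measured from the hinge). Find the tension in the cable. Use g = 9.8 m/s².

T ≈ 426 N

Sum moments about the hinge (the unknown hinge reaction has zero arm there).
Beam weight: 39 × 9.8 = 382.2 N down at 2.2 m → arm 2.2 m, τ = 382.2 × 2.2 = 840.8 N·m clockwise.
Speaker: 15 × 9.8 = 147 N down at 2.1 m → arm 2.1 m, τ = 147 × 2.1 = 308.7 N·m clockwise.
Sandbag: 5.2 × 9.8 = 50.96 N down at 3.9 m → arm 3.9 m, τ = 50.96 × 3.9 = 198.7 N·m clockwise.
Total clockwise load moment = 1348 N·m.
The cable tension T acts at 3.7 m; only its component perpendicular to the boom, T sinθ, produces torque. sinθ = h/√(h²+d²) = 6.1/√(6.1²+3.7²) = 0.855.
For rotational equilibrium, T × 3.7 × 0.855 = 1348, so T = 1348 / 3.163 = 426 N.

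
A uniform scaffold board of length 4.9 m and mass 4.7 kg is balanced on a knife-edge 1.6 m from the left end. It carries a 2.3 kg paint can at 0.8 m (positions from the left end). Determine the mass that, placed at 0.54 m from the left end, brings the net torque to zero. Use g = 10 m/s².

m ≈ 2.03 kg

About the knife-edge (at 1.6 m from the left end):
Beam weight: 4.7 × 10 = 47 N down at 2.45 m → arm 0.85 m, τ = 47 × 0.85 = 39.95 N·m clockwise.
Paint can: 2.3 × 10 = 23 N down at 0.8 m → arm 0.8 m, τ = 23 × 0.8 = 18.4 N·m counterclockwise.
Net moment of known loads = 21.55 N·m clockwise.
An unknown mass m at 0.54 m has arm 1.06 m; its moment is m·g·1.06 counterclockwise.
For rotational equilibrium, m × 10 × 1.06 = 21.55, so m = 21.55 / (10 × 1.06) = 2.03 kg.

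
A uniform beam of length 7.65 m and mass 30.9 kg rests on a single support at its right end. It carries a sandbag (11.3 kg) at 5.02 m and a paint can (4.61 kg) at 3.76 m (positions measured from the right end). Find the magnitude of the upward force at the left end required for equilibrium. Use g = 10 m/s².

F ≈ 251 N

Sum moments about the right end (the unknown pivot reaction has zero arm there).
Beam weight: 30.9 × 10 = 309 N down at 3.825 m → arm 3.825 m, τ = 309 × 3.825 = 1182 N·m counterclockwise.
Sandbag: 11.3 × 10 = 113 N down at 5.02 m → arm 5.02 m, τ = 113 × 5.02 = 567.3 N·m counterclockwise.
Paint can: 4.61 × 10 = 46.1 N down at 3.76 m → arm 3.76 m, τ = 46.1 × 3.76 = 173.3 N·m counterclockwise.
Net moment of the loads = 1923 N·m counterclockwise.
The upward force F acts at the left end, arm 7.65 m, giving F × 7.65 clockwise.
Balancing moments: F × 7.65 = 1923, giving F = 1923 / 7.65 = 251 N.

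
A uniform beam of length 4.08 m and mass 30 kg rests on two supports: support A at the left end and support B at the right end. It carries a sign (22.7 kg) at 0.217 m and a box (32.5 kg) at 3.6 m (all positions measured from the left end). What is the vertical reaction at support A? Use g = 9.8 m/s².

R_A ≈ 395 N

About support B:
Beam weight: 30 × 9.8 = 294 N down at 2.04 m → arm 2.04 m, τ = 294 × 2.04 = 599.8 N·m counterclockwise.
Sign: 22.7 × 9.8 = 222.5 N down at 0.217 m → arm 3.863 m, τ = 222.5 × 3.863 = 859.5 N·m counterclockwise.
Box: 32.5 × 9.8 = 318.5 N down at 3.6 m → arm 0.48 m, τ = 318.5 × 0.48 = 152.9 N·m counterclockwise.
Net load moment about support B = 1612 N·m counterclockwise.
Reaction R at support A is upward at 0 m, arm 4.08 m → moment R × 4.08 clockwise.
Setting net torque to zero: R × 4.08 = 1612 → R = 395 N.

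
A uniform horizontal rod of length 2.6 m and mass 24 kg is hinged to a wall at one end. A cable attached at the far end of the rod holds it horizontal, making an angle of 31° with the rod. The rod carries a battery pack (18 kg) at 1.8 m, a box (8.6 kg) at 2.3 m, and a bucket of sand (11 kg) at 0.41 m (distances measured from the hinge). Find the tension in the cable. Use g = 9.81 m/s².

T ≈ 644 N

Take moments about the hinge.
Beam weight: 24 × 9.81 = 235.4 N down at 1.3 m → arm 1.3 m, τ = 235.4 × 1.3 = 306 N·m clockwise.
Battery pack: 18 × 9.81 = 176.6 N down at 1.8 m → arm 1.8 m, τ = 176.6 × 1.8 = 317.9 N·m clockwise.
Box: 8.6 × 9.81 = 84.37 N down at 2.3 m → arm 2.3 m, τ = 84.37 × 2.3 = 194.1 N·m clockwise.
Bucket of sand: 11 × 9.81 = 107.9 N down at 0.41 m → arm 0.41 m, τ = 107.9 × 0.41 = 44.24 N·m clockwise.
Total clockwise load moment = 862.2 N·m.
The cable tension T acts at 2.6 m; only its component perpendicular to the rod, T sinθ, produces torque. sin 31° = 0.515.
For rotational equilibrium, T × 2.6 × 0.515 = 862.2, so T = 862.2 / 1.339 = 644 N.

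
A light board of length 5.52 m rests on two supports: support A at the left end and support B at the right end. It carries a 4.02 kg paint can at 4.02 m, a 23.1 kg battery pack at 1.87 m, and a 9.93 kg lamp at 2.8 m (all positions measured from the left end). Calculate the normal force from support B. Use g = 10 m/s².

Taking torques about support A:
Paint can: 4.02 × 10 = 40.2 N down at 4.02 m → arm 4.02 m, τ = 40.2 × 4.02 = 161.6 N·m clockwise.
Battery pack: 23.1 × 10 = 231 N down at 1.87 m → arm 1.87 m, τ = 231 × 1.87 = 432 N·m clockwise.
Lamp: 9.93 × 10 = 99.3 N down at 2.8 m → arm 2.8 m, τ = 99.3 × 2.8 = 278 N·m clockwise.
Net load moment about support A = 871.6 N·m clockwise.
Reaction R at support B is upward at 5.52 m, arm 5.52 m → moment R × 5.52 counterclockwise.
Στ = 0 ⇒ R × 5.52 = 871.6 ⇒ R = 158 N.

R_B ≈ 158 N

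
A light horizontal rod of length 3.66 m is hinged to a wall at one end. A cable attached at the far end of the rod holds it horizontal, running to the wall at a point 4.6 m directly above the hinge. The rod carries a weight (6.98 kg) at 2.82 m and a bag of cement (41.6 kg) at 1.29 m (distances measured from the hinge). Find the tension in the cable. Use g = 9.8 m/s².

T ≈ 251 N

Take moments about the hinge.
Weight: 6.98 × 9.8 = 68.4 N down at 2.82 m → arm 2.82 m, τ = 68.4 × 2.82 = 192.9 N·m clockwise.
Bag of cement: 41.6 × 9.8 = 407.7 N down at 1.29 m → arm 1.29 m, τ = 407.7 × 1.29 = 525.9 N·m clockwise.
Total clockwise load moment = 718.8 N·m.
The cable tension T acts at 3.66 m; only its component perpendicular to the rod, T sinθ, produces torque. sinθ = h/√(h²+d²) = 4.6/√(4.6²+3.66²) = 0.7825.
Setting net torque to zero: T × 3.66 × 0.7825 = 718.8 → T = 718.8 / 2.864 = 251 N.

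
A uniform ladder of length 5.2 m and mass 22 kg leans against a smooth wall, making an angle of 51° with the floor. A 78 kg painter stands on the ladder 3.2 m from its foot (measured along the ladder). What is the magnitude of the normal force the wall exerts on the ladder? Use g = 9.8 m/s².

Choose the foot of the ladder as the axis so the floor normal and friction both act there and drop out.
Ladder weight 22×9.8 = 215.6 N acts at 2.6 m along the ladder; its horizontal arm is 2.6·cos51° = 1.636 m → τ = 352.7 N·m clockwise.
Painter: 78×9.8 = 764.4 N at 3.2 m → arm 2.014 m → τ = 1540 N·m clockwise.
Wall normal N acts horizontally at the top; its moment arm is the height L sinθ = 5.2·sin51° = 4.041 m, counterclockwise.
Setting net torque to zero: N × 4.041 = 1893 → N = 468 N.

N_wall ≈ 468 N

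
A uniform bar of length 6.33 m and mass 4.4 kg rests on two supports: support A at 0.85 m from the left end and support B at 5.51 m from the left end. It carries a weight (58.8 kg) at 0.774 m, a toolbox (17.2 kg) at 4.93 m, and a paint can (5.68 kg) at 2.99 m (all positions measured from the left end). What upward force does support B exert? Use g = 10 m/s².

Choose support A as the axis so its reaction then has zero moment arm.
Beam weight: 4.4 × 10 = 44 N down at 3.165 m → arm 2.315 m, τ = 44 × 2.315 = 101.9 N·m clockwise.
Weight: 58.8 × 10 = 588 N down at 0.774 m → arm 0.076 m, τ = 588 × 0.076 = 44.69 N·m counterclockwise.
Toolbox: 17.2 × 10 = 172 N down at 4.93 m → arm 4.08 m, τ = 172 × 4.08 = 701.8 N·m clockwise.
Paint can: 5.68 × 10 = 56.8 N down at 2.99 m → arm 2.14 m, τ = 56.8 × 2.14 = 121.6 N·m clockwise.
Net load moment about support A = 880.6 N·m clockwise.
Reaction R at support B is upward at 5.51 m, arm 4.66 m → moment R × 4.66 counterclockwise.
For rotational equilibrium, R × 4.66 = 880.6, so R = 189 N.

R_B ≈ 189 N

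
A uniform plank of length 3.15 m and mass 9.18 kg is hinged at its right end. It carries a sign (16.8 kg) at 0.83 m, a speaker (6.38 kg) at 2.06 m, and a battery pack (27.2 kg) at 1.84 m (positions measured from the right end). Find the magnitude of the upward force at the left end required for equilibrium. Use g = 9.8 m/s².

Choose the right end as the axis so the unknown pivot reaction has zero arm there.
Beam weight: 9.18 × 9.8 = 89.96 N down at 1.575 m → arm 1.575 m, τ = 89.96 × 1.575 = 141.7 N·m counterclockwise.
Sign: 16.8 × 9.8 = 164.6 N down at 0.83 m → arm 0.83 m, τ = 164.6 × 0.83 = 136.6 N·m counterclockwise.
Speaker: 6.38 × 9.8 = 62.52 N down at 2.06 m → arm 2.06 m, τ = 62.52 × 2.06 = 128.8 N·m counterclockwise.
Battery pack: 27.2 × 9.8 = 266.6 N down at 1.84 m → arm 1.84 m, τ = 266.6 × 1.84 = 490.5 N·m counterclockwise.
Net moment of the loads = 897.6 N·m counterclockwise.
The upward force F acts at the left end, arm 3.15 m, giving F × 3.15 clockwise.
Balancing moments: F × 3.15 = 897.6, giving F = 897.6 / 3.15 = 285 N.

F ≈ 285 N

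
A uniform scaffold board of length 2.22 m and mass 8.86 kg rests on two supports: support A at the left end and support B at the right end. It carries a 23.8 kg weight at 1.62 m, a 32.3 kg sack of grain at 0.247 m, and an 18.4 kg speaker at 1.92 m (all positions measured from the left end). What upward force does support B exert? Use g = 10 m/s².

R_B ≈ 413 N

Take moments about support A.
Beam weight: 8.86 × 10 = 88.6 N down at 1.11 m → arm 1.11 m, τ = 88.6 × 1.11 = 98.35 N·m clockwise.
Weight: 23.8 × 10 = 238 N down at 1.62 m → arm 1.62 m, τ = 238 × 1.62 = 385.6 N·m clockwise.
Sack of grain: 32.3 × 10 = 323 N down at 0.247 m → arm 0.247 m, τ = 323 × 0.247 = 79.78 N·m clockwise.
Speaker: 18.4 × 10 = 184 N down at 1.92 m → arm 1.92 m, τ = 184 × 1.92 = 353.3 N·m clockwise.
Net load moment about support A = 917 N·m clockwise.
Reaction R at support B is upward at 2.22 m, arm 2.22 m → moment R × 2.22 counterclockwise.
Setting net torque to zero: R × 2.22 = 917 → R = 413 N.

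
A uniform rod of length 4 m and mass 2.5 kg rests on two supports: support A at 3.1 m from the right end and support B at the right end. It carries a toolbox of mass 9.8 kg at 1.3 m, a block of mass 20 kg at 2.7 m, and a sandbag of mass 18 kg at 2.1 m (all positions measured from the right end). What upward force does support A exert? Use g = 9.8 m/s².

Choose support B as the axis so its reaction then has zero moment arm.
Beam weight: 2.5 × 9.8 = 24.5 N down at 2 m → arm 2 m, τ = 24.5 × 2 = 49 N·m counterclockwise.
Toolbox: 9.8 × 9.8 = 96.04 N down at 1.3 m → arm 1.3 m, τ = 96.04 × 1.3 = 124.9 N·m counterclockwise.
Block: 20 × 9.8 = 196 N down at 2.7 m → arm 2.7 m, τ = 196 × 2.7 = 529.2 N·m counterclockwise.
Sandbag: 18 × 9.8 = 176.4 N down at 2.1 m → arm 2.1 m, τ = 176.4 × 2.1 = 370.4 N·m counterclockwise.
Net load moment about support B = 1074 N·m counterclockwise.
Reaction R at support A is upward at 3.1 m, arm 3.1 m → moment R × 3.1 clockwise.
Balancing moments: R × 3.1 = 1074, giving R = 346 N.

R_A ≈ 346 N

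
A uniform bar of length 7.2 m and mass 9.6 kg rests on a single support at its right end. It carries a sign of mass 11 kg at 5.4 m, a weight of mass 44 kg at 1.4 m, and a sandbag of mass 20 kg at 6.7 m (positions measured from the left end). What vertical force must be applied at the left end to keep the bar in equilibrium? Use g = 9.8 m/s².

Choose the right end as the axis so the unknown pivot reaction has zero arm there.
Beam weight: 9.6 × 9.8 = 94.08 N down at 3.6 m → arm 3.6 m, τ = 94.08 × 3.6 = 338.7 N·m counterclockwise.
Sign: 11 × 9.8 = 107.8 N down at 5.4 m → arm 1.8 m, τ = 107.8 × 1.8 = 194 N·m counterclockwise.
Weight: 44 × 9.8 = 431.2 N down at 1.4 m → arm 5.8 m, τ = 431.2 × 5.8 = 2501 N·m counterclockwise.
Sandbag: 20 × 9.8 = 196 N down at 6.7 m → arm 0.5 m, τ = 196 × 0.5 = 98 N·m counterclockwise.
Net moment of the loads = 3132 N·m counterclockwise.
The upward force F acts at the left end, arm 7.2 m, giving F × 7.2 clockwise.
Balancing moments: F × 7.2 = 3132, giving F = 3132 / 7.2 = 435 N.

F ≈ 435 N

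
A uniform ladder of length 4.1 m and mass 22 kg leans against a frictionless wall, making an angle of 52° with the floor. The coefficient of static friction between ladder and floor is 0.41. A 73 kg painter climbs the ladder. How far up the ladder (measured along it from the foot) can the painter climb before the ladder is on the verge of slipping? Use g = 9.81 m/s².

d ≈ 2.18 m

Sum moments about the foot of the ladder (the floor normal and friction both act there and drop out).
Ladder weight 22×9.81 = 215.8 N acts at 2.05 m along the ladder; its horizontal arm is 2.05·cos52° = 1.262 m → τ = 272.3 N·m clockwise.
Painter weight 73×9.81 = 716.1 N at distance d → arm d·cos52° → τ = 716.1·d·0.6157 clockwise.
Wall normal N at the top has arm L sinθ = 3.231 m counterclockwise, so Στ = 0 gives N·3.231 = 272.3 + 440.9·d.
ΣFy = 0 ⇒ N_floor = 931.9 N, so the maximum friction is μ_s·N_floor = 0.41×931.9 = 382.1 N. ΣFx = 0 ⇒ N_wall = f, so at the slipping point N = 382.1 N.
Substituting: 382.1×3.231 = 272.3 + 440.9·d ⇒ d = (1235 − 272.3) / 440.9 = 2.18 m.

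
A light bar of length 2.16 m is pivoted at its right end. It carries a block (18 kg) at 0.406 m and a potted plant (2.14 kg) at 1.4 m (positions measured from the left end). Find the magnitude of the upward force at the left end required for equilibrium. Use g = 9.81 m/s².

F ≈ 151 N

Choose the right end as the axis so the unknown pivot reaction has zero arm there.
Block: 18 × 9.81 = 176.6 N down at 0.406 m → arm 1.754 m, τ = 176.6 × 1.754 = 309.8 N·m counterclockwise.
Potted plant: 2.14 × 9.81 = 20.99 N down at 1.4 m → arm 0.76 m, τ = 20.99 × 0.76 = 15.95 N·m counterclockwise.
Net moment of the loads = 325.8 N·m counterclockwise.
The upward force F acts at the left end, arm 2.16 m, giving F × 2.16 clockwise.
Setting net torque to zero: F × 2.16 = 325.8 → F = 325.8 / 2.16 = 151 N.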